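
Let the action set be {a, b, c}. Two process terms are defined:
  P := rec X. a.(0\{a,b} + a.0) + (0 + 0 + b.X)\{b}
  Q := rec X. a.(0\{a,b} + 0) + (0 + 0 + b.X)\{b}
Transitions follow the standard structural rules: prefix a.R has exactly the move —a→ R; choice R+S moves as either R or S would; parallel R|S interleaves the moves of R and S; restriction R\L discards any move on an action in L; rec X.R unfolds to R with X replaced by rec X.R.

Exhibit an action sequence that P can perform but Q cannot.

aa

P's transition system — 3 states:
  p0 = rec X. a.(0\{a,b} + a.0) + (0 + 0 + b.X)\{b} | —a→ p1
  p1 = 0\{a,b} + a.0 | —a→ p2
  p2 = 0 | (no moves)
Q's transition system — 2 states:
  q0 = rec X. a.(0\{a,b} + 0) + (0 + 0 + b.X)\{b} | —a→ q1
  q1 = 0\{a,b} + 0 | (no moves)
Trace ⟨aa⟩ through P, begin at {p0}:
  after a @ step 1: {p1}
  after a @ step 2: {p2}
  P completes σ.
Trace ⟨aa⟩ through Q, begin at {q0}:
  after a @ step 1: {q1}
  after a @ step 2: ∅  — Q cannot continue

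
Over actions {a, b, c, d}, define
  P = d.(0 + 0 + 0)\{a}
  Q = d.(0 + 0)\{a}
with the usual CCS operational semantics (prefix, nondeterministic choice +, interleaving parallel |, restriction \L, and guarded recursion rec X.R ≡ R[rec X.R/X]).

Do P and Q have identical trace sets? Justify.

LTS(P): 2 reachable states
  m0 = d.(0 + 0 + 0)\{a} has moves --d--▸ m1
  m1 = (0 + 0 + 0)\{a} has moves (no moves)
LTS(Q): 2 reachable states
  n0 = d.(0 + 0)\{a} has moves --d--▸ n1
  n1 = (0 + 0)\{a} has moves (no moves)
Partition-refinement fixed point:
  B0 = {m0, n0}
  B1 = {m1, n1}
m0 ∈ B0, n0 ∈ B0 → same block
Bisimilar ⇒ trace-equivalent.

trace-equivalent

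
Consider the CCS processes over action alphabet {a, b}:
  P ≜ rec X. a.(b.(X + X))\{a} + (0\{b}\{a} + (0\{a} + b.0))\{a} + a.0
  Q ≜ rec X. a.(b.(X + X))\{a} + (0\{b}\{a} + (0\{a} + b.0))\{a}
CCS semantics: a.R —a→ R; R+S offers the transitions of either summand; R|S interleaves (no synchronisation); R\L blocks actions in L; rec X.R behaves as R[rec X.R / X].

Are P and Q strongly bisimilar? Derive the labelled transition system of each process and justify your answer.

P ≁ Q

Reachable graph of P (6 states):
  m0 = rec X. a.(b.(X + X))\{a} + (0\{b}\{a} + (0\{a} + b.0))\{a} + a.0 | =a=> m1, =a=> m2, =b=> m3
  m1 = (b.((rec X. a.(b.(X + X))\{a} + (0\{b}\{a} + (0\{a} + b.0))\{a} + a.0) + (rec X. a.(b.(X + X))\{a} + (0\{b}\{a} + (0\{a} + b.0))\{a} + a.0)))\{a} | =b=> m4
  m2 = 0 | (no moves)
  m3 = 0\{a} | (no moves)
  m4 = ((rec X. a.(b.(X + X))\{a} + (0\{b}\{a} + (0\{a} + b.0))\{a} + a.0) + (rec X. a.(b.(X + X))\{a} + (0\{b}\{a} + (0\{a} + b.0))\{a} + a.0))\{a} | =b=> m5
  m5 = 0\{a}\{a} | (no moves)
Reachable graph of Q (5 states):
  n0 = rec X. a.(b.(X + X))\{a} + (0\{b}\{a} + (0\{a} + b.0))\{a} | =a=> n1, =b=> n2
  n1 = (b.((rec X. a.(b.(X + X))\{a} + (0\{b}\{a} + (0\{a} + b.0))\{a}) + (rec X. a.(b.(X + X))\{a} + (0\{b}\{a} + (0\{a} + b.0))\{a})))\{a} | =b=> n3
  n2 = 0\{a} | (no moves)
  n3 = ((rec X. a.(b.(X + X))\{a} + (0\{b}\{a} + (0\{a} + b.0))\{a}) + (rec X. a.(b.(X + X))\{a} + (0\{b}\{a} + (0\{a} + b.0))\{a}))\{a} | =b=> n4
  n4 = 0\{a}\{a} | (no moves)
Bisimilarity quotient blocks:
  B0 = {m0}
  B1 = {m2, m3, m5, n2, n4}
  B2 = {m1, n1}
  B3 = {m4, n3}
  B4 = {n0}
m0 ∈ B0, n0 ∈ B4 → different blocks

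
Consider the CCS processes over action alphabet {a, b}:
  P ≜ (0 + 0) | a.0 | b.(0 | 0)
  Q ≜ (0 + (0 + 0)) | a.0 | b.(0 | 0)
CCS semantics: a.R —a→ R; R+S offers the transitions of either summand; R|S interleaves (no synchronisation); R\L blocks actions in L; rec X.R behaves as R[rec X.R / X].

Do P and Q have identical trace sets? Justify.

YES

P's transition system — 4 states:
  u0 = (0 + 0) | a.0 | b.(0 | 0) ⊢ --a--▸ u1, --b--▸ u2
  u1 = (0 + 0) | 0 | b.(0 | 0) ⊢ --b--▸ u3
  u2 = (0 + 0) | a.0 | (0 | 0) ⊢ --a--▸ u3
  u3 = (0 + 0) | 0 | (0 | 0) ⊢ ·
Q's transition system — 4 states:
  v0 = (0 + (0 + 0)) | a.0 | b.(0 | 0) ⊢ --a--▸ v1, --b--▸ v2
  v1 = (0 + (0 + 0)) | 0 | b.(0 | 0) ⊢ --b--▸ v3
  v2 = (0 + (0 + 0)) | a.0 | (0 | 0) ⊢ --a--▸ v3
  v3 = (0 + (0 + 0)) | 0 | (0 | 0) ⊢ ·
Bisimilarity quotient blocks:
  B0 = {u0, v0}
  B1 = {u1, v1}
  B2 = {u3, v3}
  B3 = {u2, v2}
u0 ∈ B0, v0 ∈ B0 → same block
Bisimilar ⇒ trace-equivalent.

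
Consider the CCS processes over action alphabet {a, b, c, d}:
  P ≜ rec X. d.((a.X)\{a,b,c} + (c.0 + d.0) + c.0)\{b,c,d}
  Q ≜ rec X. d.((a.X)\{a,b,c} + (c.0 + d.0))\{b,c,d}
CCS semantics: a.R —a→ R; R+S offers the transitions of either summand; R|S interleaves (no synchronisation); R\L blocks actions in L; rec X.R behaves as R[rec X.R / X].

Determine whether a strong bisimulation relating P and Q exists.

P's transition system — 2 states:
  m0 = rec X. d.((a.X)\{a,b,c} + (c.0 + d.0) + c.0)\{b,c,d} has moves =d=> m1
  m1 = ((a.(rec X. d.((a.X)\{a,b,c} + (c.0 + d.0) + c.0)\{b,c,d}))\{a,b,c} + (c.0 + d.0) + c.0)\{b,c,d} has moves deadlocked
Q's transition system — 2 states:
  n0 = rec X. d.((a.X)\{a,b,c} + (c.0 + d.0))\{b,c,d} has moves =d=> n1
  n1 = ((a.(rec X. d.((a.X)\{a,b,c} + (c.0 + d.0))\{b,c,d}))\{a,b,c} + (c.0 + d.0))\{b,c,d} has moves deadlocked
Bisimilarity quotient blocks:
  B0 = {m0, n0}
  B1 = {m1, n1}
m0 ∈ B0, n0 ∈ B0 → same block

bisimilar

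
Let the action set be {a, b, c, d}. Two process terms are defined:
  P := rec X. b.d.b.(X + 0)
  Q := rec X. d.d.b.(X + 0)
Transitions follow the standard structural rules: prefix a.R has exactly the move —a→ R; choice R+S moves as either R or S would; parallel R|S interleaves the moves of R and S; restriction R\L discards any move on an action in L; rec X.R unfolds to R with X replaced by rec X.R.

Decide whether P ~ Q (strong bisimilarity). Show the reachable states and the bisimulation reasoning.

LTS(P): 4 reachable states
  u0 = rec X. b.d.b.(X + 0) ⊢ ··b··> u1
  u1 = d.b.((rec X. b.d.b.(X + 0)) + 0) ⊢ ··d··> u2
  u2 = b.((rec X. b.d.b.(X + 0)) + 0) ⊢ ··b··> u3
  u3 = (rec X. b.d.b.(X + 0)) + 0 ⊢ ··b··> u1
LTS(Q): 4 reachable states
  v0 = rec X. d.d.b.(X + 0) ⊢ ··d··> v1
  v1 = d.b.((rec X. d.d.b.(X + 0)) + 0) ⊢ ··d··> v2
  v2 = b.((rec X. d.d.b.(X + 0)) + 0) ⊢ ··b··> v3
  v3 = (rec X. d.d.b.(X + 0)) + 0 ⊢ ··d··> v1
Partition-refinement fixed point:
  B0 = {u0, u3}
  B1 = {u1}
  B2 = {u2}
  B3 = {v0, v3}
  B4 = {v1}
  B5 = {v2}
u0 ∈ B0, v0 ∈ B3 → different blocks

P ≁ Q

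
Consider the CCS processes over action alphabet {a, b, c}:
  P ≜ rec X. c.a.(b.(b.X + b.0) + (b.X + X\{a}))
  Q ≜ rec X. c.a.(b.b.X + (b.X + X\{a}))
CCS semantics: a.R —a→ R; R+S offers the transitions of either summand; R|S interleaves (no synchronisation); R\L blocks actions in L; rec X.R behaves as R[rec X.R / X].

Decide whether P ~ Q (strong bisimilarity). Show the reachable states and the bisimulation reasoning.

not bisimilar

LTS(P): 6 reachable states
  u0 = rec X. c.a.(b.(b.X + b.0) + (b.X + X\{a})) → -c-> u1
  u1 = a.(b.(b.(rec X. c.a.(b.(b.X + b.0) + (b.X + X\{a}))) + b.0) + (b.(rec X. c.a.(b.(b.X + b.0) + (b.X + X\{a}))) + (rec X. c.a.(b.(b.X + b.0) + (b.X + X\{a})))\{a})) → -a-> u2
  u2 = b.(b.(rec X. c.a.(b.(b.X + b.0) + (b.X + X\{a}))) + b.0) + (b.(rec X. c.a.(b.(b.X + b.0) + (b.X + X\{a}))) + (rec X. c.a.(b.(b.X + b.0) + (b.X + X\{a})))\{a}) → -b-> u0, -b-> u3, -c-> u4
  u3 = b.(rec X. c.a.(b.(b.X + b.0) + (b.X + X\{a}))) + b.0 → -b-> u0, -b-> u5
  u4 = (a.(b.(b.(rec X. c.a.(b.(b.X + b.0) + (b.X + X\{a}))) + b.0) + (b.(rec X. c.a.(b.(b.X + b.0) + (b.X + X\{a}))) + (rec X. c.a.(b.(b.X + b.0) + (b.X + X\{a})))\{a})))\{a} → deadlocked
  u5 = 0 → deadlocked
LTS(Q): 5 reachable states
  v0 = rec X. c.a.(b.b.X + (b.X + X\{a})) → -c-> v1
  v1 = a.(b.b.(rec X. c.a.(b.b.X + (b.X + X\{a}))) + (b.(rec X. c.a.(b.b.X + (b.X + X\{a}))) + (rec X. c.a.(b.b.X + (b.X + X\{a})))\{a})) → -a-> v2
  v2 = b.b.(rec X. c.a.(b.b.X + (b.X + X\{a}))) + (b.(rec X. c.a.(b.b.X + (b.X + X\{a}))) + (rec X. c.a.(b.b.X + (b.X + X\{a})))\{a}) → -b-> v0, -b-> v3, -c-> v4
  v3 = b.(rec X. c.a.(b.b.X + (b.X + X\{a}))) → -b-> v0
  v4 = (a.(b.b.(rec X. c.a.(b.b.X + (b.X + X\{a}))) + (b.(rec X. c.a.(b.b.X + (b.X + X\{a}))) + (rec X. c.a.(b.b.X + (b.X + X\{a})))\{a})))\{a} → deadlocked
Coarsest stable partition (strong bisimilarity classes):
  B0 = {u0}
  B1 = {u1}
  B2 = {u2}
  B3 = {u4, u5, v4}
  B4 = {u3}
  B5 = {v0}
  B6 = {v1}
  B7 = {v2}
  B8 = {v3}
u0 ∈ B0, v0 ∈ B5 → different blocks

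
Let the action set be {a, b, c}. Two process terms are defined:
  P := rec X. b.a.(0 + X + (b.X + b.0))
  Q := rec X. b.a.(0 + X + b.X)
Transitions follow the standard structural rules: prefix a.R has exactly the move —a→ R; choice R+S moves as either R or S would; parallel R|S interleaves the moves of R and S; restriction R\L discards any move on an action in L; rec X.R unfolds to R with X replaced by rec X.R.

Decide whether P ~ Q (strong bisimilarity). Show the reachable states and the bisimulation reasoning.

NO

P's transition system — 4 states:
  p0 = rec X. b.a.(0 + X + (b.X + b.0)) | --b--▸ p1
  p1 = a.(0 + (rec X. b.a.(0 + X + (b.X + b.0))) + (b.(rec X. b.a.(0 + X + (b.X + b.0))) + b.0)) | --a--▸ p2
  p2 = 0 + (rec X. b.a.(0 + X + (b.X + b.0))) + (b.(rec X. b.a.(0 + X + (b.X + b.0))) + b.0) | --b--▸ p0, --b--▸ p1, --b--▸ p3
  p3 = 0 | (no moves)
Q's transition system — 3 states:
  q0 = rec X. b.a.(0 + X + b.X) | --b--▸ q1
  q1 = a.(0 + (rec X. b.a.(0 + X + b.X)) + b.(rec X. b.a.(0 + X + b.X))) | --a--▸ q2
  q2 = 0 + (rec X. b.a.(0 + X + b.X)) + b.(rec X. b.a.(0 + X + b.X)) | --b--▸ q0, --b--▸ q1
Partition-refinement fixed point:
  B0 = {p0}
  B1 = {p1}
  B2 = {p2}
  B3 = {p3}
  B4 = {q0}
  B5 = {q1}
  B6 = {q2}
p0 ∈ B0, q0 ∈ B4 → different blocks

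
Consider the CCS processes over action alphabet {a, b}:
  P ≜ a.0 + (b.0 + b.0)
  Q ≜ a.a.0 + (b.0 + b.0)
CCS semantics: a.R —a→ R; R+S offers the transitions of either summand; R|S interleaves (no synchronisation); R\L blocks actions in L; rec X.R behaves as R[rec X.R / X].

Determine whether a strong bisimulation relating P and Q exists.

not bisimilar

Reachable graph of P (2 states):
  m0 = a.0 + (b.0 + b.0) ⊢ -a-> m1, -b-> m1
  m1 = 0 ⊢ (no moves)
Reachable graph of Q (3 states):
  n0 = a.a.0 + (b.0 + b.0) ⊢ -a-> n1, -b-> n2
  n1 = a.0 ⊢ -a-> n2
  n2 = 0 ⊢ (no moves)
Bisimilarity quotient blocks:
  B0 = {m0}
  B1 = {m1, n2}
  B2 = {n0}
  B3 = {n1}
m0 ∈ B0, n0 ∈ B2 → different blocks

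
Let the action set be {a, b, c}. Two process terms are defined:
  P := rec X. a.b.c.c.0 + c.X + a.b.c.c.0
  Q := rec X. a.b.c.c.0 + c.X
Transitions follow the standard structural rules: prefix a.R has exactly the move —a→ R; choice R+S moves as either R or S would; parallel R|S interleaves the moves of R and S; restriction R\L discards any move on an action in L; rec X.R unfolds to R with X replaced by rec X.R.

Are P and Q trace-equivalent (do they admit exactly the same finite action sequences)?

trace-equivalent

LTS(P): 5 reachable states
  m0 = rec X. a.b.c.c.0 + c.X + a.b.c.c.0 :: ··a··> m1, ··c··> m0
  m1 = b.c.c.0 :: ··b··> m2
  m2 = c.c.0 :: ··c··> m3
  m3 = c.0 :: ··c··> m4
  m4 = 0 :: ·
LTS(Q): 5 reachable states
  n0 = rec X. a.b.c.c.0 + c.X :: ··a··> n1, ··c··> n0
  n1 = b.c.c.0 :: ··b··> n2
  n2 = c.c.0 :: ··c··> n3
  n3 = c.0 :: ··c··> n4
  n4 = 0 :: ·
Partition-refinement fixed point:
  B0 = {m0, n0}
  B1 = {m1, n1}
  B2 = {m2, n2}
  B3 = {m3, n3}
  B4 = {m4, n4}
m0 ∈ B0, n0 ∈ B0 → same block
Bisimilar ⇒ trace-equivalent.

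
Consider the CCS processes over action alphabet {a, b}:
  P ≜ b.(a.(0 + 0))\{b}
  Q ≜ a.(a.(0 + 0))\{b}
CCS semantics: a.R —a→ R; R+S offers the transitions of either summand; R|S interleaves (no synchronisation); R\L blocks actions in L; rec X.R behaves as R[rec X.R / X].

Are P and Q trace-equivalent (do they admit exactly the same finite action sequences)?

NO — witness ⟨b⟩

LTS(P): 3 reachable states
  s0 = b.(a.(0 + 0))\{b} ⊢ --b--▸ s1
  s1 = (a.(0 + 0))\{b} ⊢ --a--▸ s2
  s2 = (0 + 0)\{b} ⊢ stopped
LTS(Q): 3 reachable states
  t0 = a.(a.(0 + 0))\{b} ⊢ --a--▸ t1
  t1 = (a.(0 + 0))\{b} ⊢ --a--▸ t2
  t2 = (0 + 0)\{b} ⊢ stopped
Run σ = ⟨b⟩ on P: start {s0}
  [1] b ⇒ {s1}
  P completes σ.
Run σ = ⟨b⟩ on Q: start {t0}
  [1] b ⇒ ∅  — Q cannot continue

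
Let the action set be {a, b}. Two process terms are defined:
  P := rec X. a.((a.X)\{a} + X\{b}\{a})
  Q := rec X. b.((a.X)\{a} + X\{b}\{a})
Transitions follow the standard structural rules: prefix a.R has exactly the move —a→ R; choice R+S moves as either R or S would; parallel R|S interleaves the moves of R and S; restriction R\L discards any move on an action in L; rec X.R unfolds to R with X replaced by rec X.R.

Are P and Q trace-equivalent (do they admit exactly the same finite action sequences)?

P's transition system — 2 states:
  m0 = rec X. a.((a.X)\{a} + X\{b}\{a}) | —a→ m1
  m1 = (a.(rec X. a.((a.X)\{a} + X\{b}\{a})))\{a} + (rec X. a.((a.X)\{a} + X\{b}\{a}))\{b}\{a} | deadlocked
Q's transition system — 2 states:
  n0 = rec X. b.((a.X)\{a} + X\{b}\{a}) | —b→ n1
  n1 = (a.(rec X. b.((a.X)\{a} + X\{b}\{a})))\{a} + (rec X. b.((a.X)\{a} + X\{b}\{a}))\{b}\{a} | deadlocked
Run σ = ⟨a⟩ on P: start {m0}
  after a @ step 1: {m1}
  ✓ P
Run σ = ⟨a⟩ on Q: start {n0}
  after a @ step 1: no successor for Q

trace-distinct — witness ⟨a⟩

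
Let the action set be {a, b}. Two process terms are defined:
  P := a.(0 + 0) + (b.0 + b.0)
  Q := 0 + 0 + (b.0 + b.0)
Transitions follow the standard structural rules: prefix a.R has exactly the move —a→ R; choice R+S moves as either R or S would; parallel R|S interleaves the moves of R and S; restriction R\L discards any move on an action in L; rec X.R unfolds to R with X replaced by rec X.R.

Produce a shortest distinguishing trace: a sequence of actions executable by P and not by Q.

Reachable graph of P (3 states):
  u0 = a.(0 + 0) + (b.0 + b.0) :: -a-> u1, -b-> u2
  u1 = 0 + 0 :: ∅
  u2 = 0 :: ∅
Reachable graph of Q (2 states):
  v0 = 0 + 0 + (b.0 + b.0) :: -b-> v1
  v1 = 0 :: ∅
Trace ⟨a⟩ through P, begin at {u0}:
  after a @ step 1: {u1}
  P completes σ.
Trace ⟨a⟩ through Q, begin at {v0}:
  after a @ step 1: no successor for Q

a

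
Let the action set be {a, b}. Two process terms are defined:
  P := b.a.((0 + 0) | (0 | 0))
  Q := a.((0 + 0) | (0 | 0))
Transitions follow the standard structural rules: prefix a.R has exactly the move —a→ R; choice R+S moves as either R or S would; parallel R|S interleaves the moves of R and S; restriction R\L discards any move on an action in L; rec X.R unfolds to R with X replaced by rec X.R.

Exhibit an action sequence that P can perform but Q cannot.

b

P's transition system — 3 states:
  u0 = b.a.((0 + 0) | (0 | 0)) ⊢ --b--▸ u1
  u1 = a.((0 + 0) | (0 | 0)) ⊢ --a--▸ u2
  u2 = (0 + 0) | (0 | 0) ⊢ stopped
Q's transition system — 2 states:
  v0 = a.((0 + 0) | (0 | 0)) ⊢ --a--▸ v1
  v1 = (0 + 0) | (0 | 0) ⊢ stopped
Trace ⟨b⟩ through P, begin at {u0}:
  [1] b ⇒ {u1}
  ✓ P
Trace ⟨b⟩ through Q, begin at {v0}:
  [1] b ⇒ ∅  — Q cannot continue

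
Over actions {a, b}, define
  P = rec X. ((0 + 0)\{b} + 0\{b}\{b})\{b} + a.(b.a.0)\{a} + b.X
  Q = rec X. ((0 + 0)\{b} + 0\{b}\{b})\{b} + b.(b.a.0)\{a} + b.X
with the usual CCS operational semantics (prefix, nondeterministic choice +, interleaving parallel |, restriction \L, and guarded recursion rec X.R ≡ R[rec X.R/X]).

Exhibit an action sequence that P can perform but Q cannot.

LTS(P): 3 reachable states
  u0 = rec X. ((0 + 0)\{b} + 0\{b}\{b})\{b} + a.(b.a.0)\{a} + b.X :: =a=> u1, =b=> u0
  u1 = (b.a.0)\{a} :: =b=> u2
  u2 = (a.0)\{a} :: deadlocked
LTS(Q): 3 reachable states
  v0 = rec X. ((0 + 0)\{b} + 0\{b}\{b})\{b} + b.(b.a.0)\{a} + b.X :: =b=> v0, =b=> v1
  v1 = (b.a.0)\{a} :: =b=> v2
  v2 = (a.0)\{a} :: deadlocked
Executing a from P (initial set {u0}):
  after a @ step 1: {u1}
  — P admits the full trace.
Executing a from Q (initial set {v0}):
  after a @ step 1: no successor for Q

a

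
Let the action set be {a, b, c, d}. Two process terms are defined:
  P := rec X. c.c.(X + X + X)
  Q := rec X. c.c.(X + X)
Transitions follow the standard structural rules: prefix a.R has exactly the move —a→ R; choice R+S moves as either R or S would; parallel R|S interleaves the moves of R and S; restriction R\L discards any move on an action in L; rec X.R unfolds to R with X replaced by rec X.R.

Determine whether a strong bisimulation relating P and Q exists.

P ~ Q

Reachable graph of P (3 states):
  u0 = rec X. c.c.(X + X + X) | ··c··> u1
  u1 = c.((rec X. c.c.(X + X + X)) + (rec X. c.c.(X + X + X)) + (rec X. c.c.(X + X + X))) | ··c··> u2
  u2 = (rec X. c.c.(X + X + X)) + (rec X. c.c.(X + X + X)) + (rec X. c.c.(X + X + X)) | ··c··> u1
Reachable graph of Q (3 states):
  v0 = rec X. c.c.(X + X) | ··c··> v1
  v1 = c.((rec X. c.c.(X + X)) + (rec X. c.c.(X + X))) | ··c··> v2
  v2 = (rec X. c.c.(X + X)) + (rec X. c.c.(X + X)) | ··c··> v1
Coarsest stable partition (strong bisimilarity classes):
  B0 = {u0, u1, u2, v0, v1, v2}
u0 ∈ B0, v0 ∈ B0 → same block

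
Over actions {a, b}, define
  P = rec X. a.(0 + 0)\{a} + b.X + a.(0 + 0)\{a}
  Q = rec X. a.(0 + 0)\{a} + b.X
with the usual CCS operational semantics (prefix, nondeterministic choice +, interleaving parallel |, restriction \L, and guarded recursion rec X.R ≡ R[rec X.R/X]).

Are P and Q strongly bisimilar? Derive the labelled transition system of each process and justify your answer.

LTS(P): 2 reachable states
  u0 = rec X. a.(0 + 0)\{a} + b.X + a.(0 + 0)\{a} has moves -a-> u1, -b-> u0
  u1 = (0 + 0)\{a} has moves stopped
LTS(Q): 2 reachable states
  v0 = rec X. a.(0 + 0)\{a} + b.X has moves -a-> v1, -b-> v0
  v1 = (0 + 0)\{a} has moves stopped
Bisimilarity quotient blocks:
  B0 = {u0, v0}
  B1 = {u1, v1}
u0 ∈ B0, v0 ∈ B0 → same block

YES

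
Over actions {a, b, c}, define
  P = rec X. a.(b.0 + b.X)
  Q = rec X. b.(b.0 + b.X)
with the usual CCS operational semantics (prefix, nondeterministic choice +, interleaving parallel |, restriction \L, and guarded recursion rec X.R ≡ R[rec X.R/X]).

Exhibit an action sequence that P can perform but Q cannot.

a

Reachable graph of P (3 states):
  p0 = rec X. a.(b.0 + b.X) → --a--▸ p1
  p1 = b.0 + b.(rec X. a.(b.0 + b.X)) → --b--▸ p0, --b--▸ p2
  p2 = 0 → (no moves)
Reachable graph of Q (3 states):
  q0 = rec X. b.(b.0 + b.X) → --b--▸ q1
  q1 = b.0 + b.(rec X. b.(b.0 + b.X)) → --b--▸ q0, --b--▸ q2
  q2 = 0 → (no moves)
Trace ⟨a⟩ through P, begin at {p0}:
  step 1 (a): {p1}
  P completes σ.
Trace ⟨a⟩ through Q, begin at {q0}:
  step 1 (a): no successor for Q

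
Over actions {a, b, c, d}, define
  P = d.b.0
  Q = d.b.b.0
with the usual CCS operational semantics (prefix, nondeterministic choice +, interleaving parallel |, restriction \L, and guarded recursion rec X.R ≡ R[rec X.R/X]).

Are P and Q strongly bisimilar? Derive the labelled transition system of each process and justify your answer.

P ≁ Q

Reachable graph of P (3 states):
  s0 = d.b.0 has moves —d→ s1
  s1 = b.0 has moves —b→ s2
  s2 = 0 has moves deadlocked
Reachable graph of Q (4 states):
  t0 = d.b.b.0 has moves —d→ t1
  t1 = b.b.0 has moves —b→ t2
  t2 = b.0 has moves —b→ t3
  t3 = 0 has moves deadlocked
Partition-refinement fixed point:
  B0 = {s0}
  B1 = {s1, t2}
  B2 = {s2, t3}
  B3 = {t0}
  B4 = {t1}
s0 ∈ B0, t0 ∈ B3 → different blocks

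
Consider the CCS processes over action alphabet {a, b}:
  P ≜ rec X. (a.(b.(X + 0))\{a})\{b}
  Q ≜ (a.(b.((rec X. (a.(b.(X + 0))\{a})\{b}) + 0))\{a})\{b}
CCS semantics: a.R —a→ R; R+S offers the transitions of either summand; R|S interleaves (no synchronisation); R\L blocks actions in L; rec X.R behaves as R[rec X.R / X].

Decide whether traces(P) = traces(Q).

YES

Reachable graph of P (2 states):
  s0 = rec X. (a.(b.(X + 0))\{a})\{b} → —a→ s1
  s1 = (b.((rec X. (a.(b.(X + 0))\{a})\{b}) + 0))\{a}\{b} → deadlocked
Reachable graph of Q (2 states):
  t0 = (a.(b.((rec X. (a.(b.(X + 0))\{a})\{b}) + 0))\{a})\{b} → —a→ t1
  t1 = (b.((rec X. (a.(b.(X + 0))\{a})\{b}) + 0))\{a}\{b} → deadlocked
Bisimilarity quotient blocks:
  B0 = {s0, t0}
  B1 = {s1, t1}
s0 ∈ B0, t0 ∈ B0 → same block
Bisimilar ⇒ trace-equivalent.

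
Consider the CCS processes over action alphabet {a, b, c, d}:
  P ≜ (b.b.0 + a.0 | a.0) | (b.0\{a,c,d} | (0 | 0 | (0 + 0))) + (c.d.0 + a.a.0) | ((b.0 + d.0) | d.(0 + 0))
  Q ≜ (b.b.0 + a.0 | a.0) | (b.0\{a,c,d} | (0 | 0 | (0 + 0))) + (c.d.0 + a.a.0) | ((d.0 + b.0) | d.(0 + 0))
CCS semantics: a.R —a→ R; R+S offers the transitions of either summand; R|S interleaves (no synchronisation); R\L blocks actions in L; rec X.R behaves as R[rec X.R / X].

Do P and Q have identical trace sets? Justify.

YES

Reachable graph of P (27 states):
  u0 = (b.b.0 + a.0 | a.0) | (b.0\{a,c,d} | (0 | 0 | (0 + 0))) + (c.d.0 + a.a.0) | ((b.0 + d.0) | d.(0 + 0)) → =a=> u1, =a=> u2, =a=> u3, =b=> u4, =b=> u5, =b=> u6, =c=> u7, =d=> u5, =d=> u8
  u1 = 0 | a.0 | (b.0\{a,c,d} | (0 | 0 | (0 + 0))) → =a=> u9, =b=> u10
  u2 = a.0 | ((b.0 + d.0) | d.(0 + 0)) → =a=> u11, =b=> u12, =d=> u12, =d=> u13
  u3 = a.0 | 0 | (b.0\{a,c,d} | (0 | 0 | (0 + 0))) → =a=> u9, =b=> u14
  u4 = (b.b.0 + a.0 | a.0) | (0\{a,c,d} | (0 | 0 | (0 + 0))) → =a=> u10, =a=> u14, =b=> u15
  u5 = (c.d.0 + a.a.0) | (0 | d.(0 + 0)) → =a=> u12, =c=> u16, =d=> u17
  u6 = b.0 | (b.0\{a,c,d} | (0 | 0 | (0 + 0))) → =b=> u15, =b=> u18
  u7 = d.0 | ((b.0 + d.0) | d.(0 + 0)) → =b=> u16, =d=> u11, =d=> u16, =d=> u19
  u8 = (c.d.0 + a.a.0) | ((b.0 + d.0) | (0 + 0)) → =a=> u13, =b=> u17, =c=> u19, =d=> u17
  u9 = 0 | 0 | (b.0\{a,c,d} | (0 | 0 | (0 + 0))) → =b=> u20
  u10 = 0 | a.0 | (0\{a,c,d} | (0 | 0 | (0 + 0))) → =a=> u20
  u11 = 0 | ((b.0 + d.0) | d.(0 + 0)) → =b=> u21, =d=> u21, =d=> u22
  u12 = a.0 | (0 | d.(0 + 0)) → =a=> u21, =d=> u23
  u13 = a.0 | ((b.0 + d.0) | (0 + 0)) → =a=> u22, =b=> u23, =d=> u23
  u14 = a.0 | 0 | (0\{a,c,d} | (0 | 0 | (0 + 0))) → =a=> u20
  u15 = b.0 | (0\{a,c,d} | (0 | 0 | (0 + 0))) → =b=> u24
  u16 = d.0 | (0 | d.(0 + 0)) → =d=> u21, =d=> u25
  u17 = (c.d.0 + a.a.0) | (0 | (0 + 0)) → =a=> u23, =c=> u25
  u18 = 0 | (b.0\{a,c,d} | (0 | 0 | (0 + 0))) → =b=> u24
  u19 = d.0 | ((b.0 + d.0) | (0 + 0)) → =b=> u25, =d=> u22, =d=> u25
  u20 = 0 | 0 | (0\{a,c,d} | (0 | 0 | (0 + 0))) → stopped
  u21 = 0 | (0 | d.(0 + 0)) → =d=> u26
  u22 = 0 | ((b.0 + d.0) | (0 + 0)) → =b=> u26, =d=> u26
  u23 = a.0 | (0 | (0 + 0)) → =a=> u26
  u24 = 0 | (0\{a,c,d} | (0 | 0 | (0 + 0))) → stopped
  u25 = d.0 | (0 | (0 + 0)) → =d=> u26
  u26 = 0 | (0 | (0 + 0)) → stopped
Reachable graph of Q (27 states):
  v0 = (b.b.0 + a.0 | a.0) | (b.0\{a,c,d} | (0 | 0 | (0 + 0))) + (c.d.0 + a.a.0) | ((d.0 + b.0) | d.(0 + 0)) → =a=> v1, =a=> v2, =a=> v3, =b=> v4, =b=> v5, =b=> v6, =c=> v7, =d=> v5, =d=> v8
  v1 = 0 | a.0 | (b.0\{a,c,d} | (0 | 0 | (0 + 0))) → =a=> v9, =b=> v10
  v2 = a.0 | ((d.0 + b.0) | d.(0 + 0)) → =a=> v11, =b=> v12, =d=> v12, =d=> v13
  v3 = a.0 | 0 | (b.0\{a,c,d} | (0 | 0 | (0 + 0))) → =a=> v9, =b=> v14
  v4 = (b.b.0 + a.0 | a.0) | (0\{a,c,d} | (0 | 0 | (0 + 0))) → =a=> v10, =a=> v14, =b=> v15
  v5 = (c.d.0 + a.a.0) | (0 | d.(0 + 0)) → =a=> v12, =c=> v16, =d=> v17
  v6 = b.0 | (b.0\{a,c,d} | (0 | 0 | (0 + 0))) → =b=> v15, =b=> v18
  v7 = d.0 | ((d.0 + b.0) | d.(0 + 0)) → =b=> v16, =d=> v11, =d=> v16, =d=> v19
  v8 = (c.d.0 + a.a.0) | ((d.0 + b.0) | (0 + 0)) → =a=> v13, =b=> v17, =c=> v19, =d=> v17
  v9 = 0 | 0 | (b.0\{a,c,d} | (0 | 0 | (0 + 0))) → =b=> v20
  v10 = 0 | a.0 | (0\{a,c,d} | (0 | 0 | (0 + 0))) → =a=> v20
  v11 = 0 | ((d.0 + b.0) | d.(0 + 0)) → =b=> v21, =d=> v21, =d=> v22
  v12 = a.0 | (0 | d.(0 + 0)) → =a=> v21, =d=> v23
  v13 = a.0 | ((d.0 + b.0) | (0 + 0)) → =a=> v22, =b=> v23, =d=> v23
  v14 = a.0 | 0 | (0\{a,c,d} | (0 | 0 | (0 + 0))) → =a=> v20
  v15 = b.0 | (0\{a,c,d} | (0 | 0 | (0 + 0))) → =b=> v24
  v16 = d.0 | (0 | d.(0 + 0)) → =d=> v21, =d=> v25
  v17 = (c.d.0 + a.a.0) | (0 | (0 + 0)) → =a=> v23, =c=> v25
  v18 = 0 | (b.0\{a,c,d} | (0 | 0 | (0 + 0))) → =b=> v24
  v19 = d.0 | ((d.0 + b.0) | (0 + 0)) → =b=> v25, =d=> v22, =d=> v25
  v20 = 0 | 0 | (0\{a,c,d} | (0 | 0 | (0 + 0))) → stopped
  v21 = 0 | (0 | d.(0 + 0)) → =d=> v26
  v22 = 0 | ((d.0 + b.0) | (0 + 0)) → =b=> v26, =d=> v26
  v23 = a.0 | (0 | (0 + 0)) → =a=> v26
  v24 = 0 | (0\{a,c,d} | (0 | 0 | (0 + 0))) → stopped
  v25 = d.0 | (0 | (0 + 0)) → =d=> v26
  v26 = 0 | (0 | (0 + 0)) → stopped
Bisimilarity quotient blocks:
  B0 = {u0, v0}
  B1 = {u5, v5}
  B2 = {u17, v17}
  B3 = {u10, u14, u23, v10, v14, v23}
  B4 = {u20, u24, u26, v20, v24, v26}
  B5 = {u21, u25, v21, v25}
  B6 = {u12, v12}
  B7 = {u16, v16}
  B8 = {u6, v6}
  B9 = {u15, u18, u9, v15, v18, v9}
  B10 = {u1, u3, v1, v3}
  B11 = {u7, v7}
  B12 = {u11, u19, v11, v19}
  B13 = {u22, v22}
  B14 = {u8, v8}
  B15 = {u13, v13}
  B16 = {u2, v2}
  B17 = {u4, v4}
u0 ∈ B0, v0 ∈ B0 → same block
Bisimilar ⇒ trace-equivalent.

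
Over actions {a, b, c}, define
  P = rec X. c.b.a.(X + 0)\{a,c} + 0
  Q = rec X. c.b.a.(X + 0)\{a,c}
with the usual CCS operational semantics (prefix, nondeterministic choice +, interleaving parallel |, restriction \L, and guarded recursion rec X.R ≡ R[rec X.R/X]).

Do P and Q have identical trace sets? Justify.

LTS(P): 4 reachable states
  p0 = rec X. c.b.a.(X + 0)\{a,c} + 0 :: --c--▸ p1
  p1 = b.a.((rec X. c.b.a.(X + 0)\{a,c} + 0) + 0)\{a,c} :: --b--▸ p2
  p2 = a.((rec X. c.b.a.(X + 0)\{a,c} + 0) + 0)\{a,c} :: --a--▸ p3
  p3 = ((rec X. c.b.a.(X + 0)\{a,c} + 0) + 0)\{a,c} :: deadlocked
LTS(Q): 4 reachable states
  q0 = rec X. c.b.a.(X + 0)\{a,c} :: --c--▸ q1
  q1 = b.a.((rec X. c.b.a.(X + 0)\{a,c}) + 0)\{a,c} :: --b--▸ q2
  q2 = a.((rec X. c.b.a.(X + 0)\{a,c}) + 0)\{a,c} :: --a--▸ q3
  q3 = ((rec X. c.b.a.(X + 0)\{a,c}) + 0)\{a,c} :: deadlocked
Bisimilarity quotient blocks:
  B0 = {p0, q0}
  B1 = {p1, q1}
  B2 = {p2, q2}
  B3 = {p3, q3}
p0 ∈ B0, q0 ∈ B0 → same block
Bisimilar ⇒ trace-equivalent.

YES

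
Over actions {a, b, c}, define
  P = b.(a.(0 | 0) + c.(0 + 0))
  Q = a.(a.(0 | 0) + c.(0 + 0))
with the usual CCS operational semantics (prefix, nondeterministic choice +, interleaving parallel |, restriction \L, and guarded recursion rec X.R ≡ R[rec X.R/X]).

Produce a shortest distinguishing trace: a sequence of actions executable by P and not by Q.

P's transition system — 4 states:
  u0 = b.(a.(0 | 0) + c.(0 + 0)) → —b→ u1
  u1 = a.(0 | 0) + c.(0 + 0) → —a→ u2, —c→ u3
  u2 = 0 | 0 → ∅
  u3 = 0 + 0 → ∅
Q's transition system — 4 states:
  v0 = a.(a.(0 | 0) + c.(0 + 0)) → —a→ v1
  v1 = a.(0 | 0) + c.(0 + 0) → —a→ v2, —c→ v3
  v2 = 0 | 0 → ∅
  v3 = 0 + 0 → ∅
Executing b from P (initial set {u0}):
  [1] b ⇒ {u1}
  — P admits the full trace.
Executing b from Q (initial set {v0}):
  [1] b ⇒ ∅  — Q cannot continue

b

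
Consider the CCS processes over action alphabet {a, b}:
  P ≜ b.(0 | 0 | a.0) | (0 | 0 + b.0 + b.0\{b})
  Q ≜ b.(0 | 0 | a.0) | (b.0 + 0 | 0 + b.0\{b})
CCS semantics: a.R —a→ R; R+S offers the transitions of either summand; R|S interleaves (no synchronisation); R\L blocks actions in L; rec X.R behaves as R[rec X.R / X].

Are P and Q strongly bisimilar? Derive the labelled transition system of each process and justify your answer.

bisimilar

Reachable graph of P (9 states):
  u0 = b.(0 | 0 | a.0) | (0 | 0 + b.0 + b.0\{b}) has moves ··b··> u1, ··b··> u2, ··b··> u3
  u1 = 0 | 0 | a.0 | (0 | 0 + b.0 + b.0\{b}) has moves ··a··> u4, ··b··> u5, ··b··> u6
  u2 = b.(0 | 0 | a.0) | 0 has moves ··b··> u5
  u3 = b.(0 | 0 | a.0) | 0\{b} has moves ··b··> u6
  u4 = 0 | 0 | 0 | (0 | 0 + b.0 + b.0\{b}) has moves ··b··> u7, ··b··> u8
  u5 = 0 | 0 | a.0 | 0 has moves ··a··> u7
  u6 = 0 | 0 | a.0 | 0\{b} has moves ··a··> u8
  u7 = 0 | 0 | 0 | 0 has moves ·
  u8 = 0 | 0 | 0 | 0\{b} has moves ·
Reachable graph of Q (9 states):
  v0 = b.(0 | 0 | a.0) | (b.0 + 0 | 0 + b.0\{b}) has moves ··b··> v1, ··b··> v2, ··b··> v3
  v1 = 0 | 0 | a.0 | (b.0 + 0 | 0 + b.0\{b}) has moves ··a··> v4, ··b··> v5, ··b··> v6
  v2 = b.(0 | 0 | a.0) | 0 has moves ··b··> v5
  v3 = b.(0 | 0 | a.0) | 0\{b} has moves ··b··> v6
  v4 = 0 | 0 | 0 | (b.0 + 0 | 0 + b.0\{b}) has moves ··b··> v7, ··b··> v8
  v5 = 0 | 0 | a.0 | 0 has moves ··a··> v7
  v6 = 0 | 0 | a.0 | 0\{b} has moves ··a··> v8
  v7 = 0 | 0 | 0 | 0 has moves ·
  v8 = 0 | 0 | 0 | 0\{b} has moves ·
Bisimilarity quotient blocks:
  B0 = {u0, v0}
  B1 = {u2, u3, v2, v3}
  B2 = {u5, u6, v5, v6}
  B3 = {u7, u8, v7, v8}
  B4 = {u1, v1}
  B5 = {u4, v4}
u0 ∈ B0, v0 ∈ B0 → same block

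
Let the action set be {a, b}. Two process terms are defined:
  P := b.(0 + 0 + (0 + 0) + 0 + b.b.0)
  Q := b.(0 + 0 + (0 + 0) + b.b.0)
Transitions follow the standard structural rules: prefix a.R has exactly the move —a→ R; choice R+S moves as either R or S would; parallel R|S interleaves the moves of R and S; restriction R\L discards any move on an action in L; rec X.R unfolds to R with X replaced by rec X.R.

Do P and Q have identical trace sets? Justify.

P's transition system — 4 states:
  s0 = b.(0 + 0 + (0 + 0) + 0 + b.b.0) | —b→ s1
  s1 = 0 + 0 + (0 + 0) + 0 + b.b.0 | —b→ s2
  s2 = b.0 | —b→ s3
  s3 = 0 | (no moves)
Q's transition system — 4 states:
  t0 = b.(0 + 0 + (0 + 0) + b.b.0) | —b→ t1
  t1 = 0 + 0 + (0 + 0) + b.b.0 | —b→ t2
  t2 = b.0 | —b→ t3
  t3 = 0 | (no moves)
Partition-refinement fixed point:
  B0 = {s0, t0}
  B1 = {s1, t1}
  B2 = {s2, t2}
  B3 = {s3, t3}
s0 ∈ B0, t0 ∈ B0 → same block
Bisimilar ⇒ trace-equivalent.

YES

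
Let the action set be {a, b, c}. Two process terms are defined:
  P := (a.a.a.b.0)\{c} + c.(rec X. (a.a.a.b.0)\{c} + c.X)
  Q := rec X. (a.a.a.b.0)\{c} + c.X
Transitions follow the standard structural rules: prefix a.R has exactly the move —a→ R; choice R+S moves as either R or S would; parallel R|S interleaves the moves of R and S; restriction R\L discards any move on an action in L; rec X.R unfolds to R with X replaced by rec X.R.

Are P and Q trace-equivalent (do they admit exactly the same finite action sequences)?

trace-equivalent

Reachable graph of P (6 states):
  m0 = (a.a.a.b.0)\{c} + c.(rec X. (a.a.a.b.0)\{c} + c.X) has moves --a--▸ m1, --c--▸ m2
  m1 = (a.a.b.0)\{c} has moves --a--▸ m3
  m2 = rec X. (a.a.a.b.0)\{c} + c.X has moves --a--▸ m1, --c--▸ m2
  m3 = (a.b.0)\{c} has moves --a--▸ m4
  m4 = (b.0)\{c} has moves --b--▸ m5
  m5 = 0\{c} has moves (no moves)
Reachable graph of Q (5 states):
  n0 = rec X. (a.a.a.b.0)\{c} + c.X has moves --a--▸ n1, --c--▸ n0
  n1 = (a.a.b.0)\{c} has moves --a--▸ n2
  n2 = (a.b.0)\{c} has moves --a--▸ n3
  n3 = (b.0)\{c} has moves --b--▸ n4
  n4 = 0\{c} has moves (no moves)
Partition-refinement fixed point:
  B0 = {m0, m2, n0}
  B1 = {m1, n1}
  B2 = {m3, n2}
  B3 = {m4, n3}
  B4 = {m5, n4}
m0 ∈ B0, n0 ∈ B0 → same block
Bisimilar ⇒ trace-equivalent.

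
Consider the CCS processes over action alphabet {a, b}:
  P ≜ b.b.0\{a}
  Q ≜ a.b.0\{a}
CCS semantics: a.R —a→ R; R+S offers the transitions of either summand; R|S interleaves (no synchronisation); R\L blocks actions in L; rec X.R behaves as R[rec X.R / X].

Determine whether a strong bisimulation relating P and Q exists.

P's transition system — 3 states:
  m0 = b.b.0\{a} | --b--▸ m1
  m1 = b.0\{a} | --b--▸ m2
  m2 = 0\{a} | deadlocked
Q's transition system — 3 states:
  n0 = a.b.0\{a} | --a--▸ n1
  n1 = b.0\{a} | --b--▸ n2
  n2 = 0\{a} | deadlocked
Bisimilarity quotient blocks:
  B0 = {m0}
  B1 = {m1, n1}
  B2 = {m2, n2}
  B3 = {n0}
m0 ∈ B0, n0 ∈ B3 → different blocks

not bisimilar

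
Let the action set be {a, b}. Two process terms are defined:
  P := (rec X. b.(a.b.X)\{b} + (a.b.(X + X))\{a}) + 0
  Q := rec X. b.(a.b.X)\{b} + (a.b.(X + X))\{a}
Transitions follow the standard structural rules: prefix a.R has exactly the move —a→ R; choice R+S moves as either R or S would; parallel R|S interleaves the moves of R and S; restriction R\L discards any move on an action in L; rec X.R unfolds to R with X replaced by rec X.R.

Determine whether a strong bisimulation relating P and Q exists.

P ~ Q

P's transition system — 3 states:
  s0 = (rec X. b.(a.b.X)\{b} + (a.b.(X + X))\{a}) + 0 has moves =b=> s1
  s1 = (a.b.(rec X. b.(a.b.X)\{b} + (a.b.(X + X))\{a}))\{b} has moves =a=> s2
  s2 = (b.(rec X. b.(a.b.X)\{b} + (a.b.(X + X))\{a}))\{b} has moves ∅
Q's transition system — 3 states:
  t0 = rec X. b.(a.b.X)\{b} + (a.b.(X + X))\{a} has moves =b=> t1
  t1 = (a.b.(rec X. b.(a.b.X)\{b} + (a.b.(X + X))\{a}))\{b} has moves =a=> t2
  t2 = (b.(rec X. b.(a.b.X)\{b} + (a.b.(X + X))\{a}))\{b} has moves ∅
Partition-refinement fixed point:
  B0 = {s0, t0}
  B1 = {s1, t1}
  B2 = {s2, t2}
s0 ∈ B0, t0 ∈ B0 → same block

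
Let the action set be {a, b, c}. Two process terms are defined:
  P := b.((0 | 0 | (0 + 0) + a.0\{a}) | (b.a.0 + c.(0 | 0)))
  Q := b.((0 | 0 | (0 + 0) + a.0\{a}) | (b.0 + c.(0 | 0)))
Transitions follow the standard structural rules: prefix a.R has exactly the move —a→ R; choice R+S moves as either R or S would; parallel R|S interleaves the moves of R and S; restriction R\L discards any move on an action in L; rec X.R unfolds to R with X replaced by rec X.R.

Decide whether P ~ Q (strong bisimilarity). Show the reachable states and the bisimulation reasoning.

P ≁ Q

P's transition system — 9 states:
  s0 = b.((0 | 0 | (0 + 0) + a.0\{a}) | (b.a.0 + c.(0 | 0))) ⊢ ··b··> s1
  s1 = (0 | 0 | (0 + 0) + a.0\{a}) | (b.a.0 + c.(0 | 0)) ⊢ ··a··> s2, ··b··> s3, ··c··> s4
  s2 = 0\{a} | (b.a.0 + c.(0 | 0)) ⊢ ··b··> s5, ··c··> s6
  s3 = (0 | 0 | (0 + 0) + a.0\{a}) | a.0 ⊢ ··a··> s5, ··a··> s7
  s4 = (0 | 0 | (0 + 0) + a.0\{a}) | (0 | 0) ⊢ ··a··> s6
  s5 = 0\{a} | a.0 ⊢ ··a··> s8
  s6 = 0\{a} | (0 | 0) ⊢ ·
  s7 = (0 | 0 | (0 + 0) + a.0\{a}) | 0 ⊢ ··a··> s8
  s8 = 0\{a} | 0 ⊢ ·
Q's transition system — 7 states:
  t0 = b.((0 | 0 | (0 + 0) + a.0\{a}) | (b.0 + c.(0 | 0))) ⊢ ··b··> t1
  t1 = (0 | 0 | (0 + 0) + a.0\{a}) | (b.0 + c.(0 | 0)) ⊢ ··a··> t2, ··b··> t3, ··c··> t4
  t2 = 0\{a} | (b.0 + c.(0 | 0)) ⊢ ··b··> t5, ··c··> t6
  t3 = (0 | 0 | (0 + 0) + a.0\{a}) | 0 ⊢ ··a··> t5
  t4 = (0 | 0 | (0 + 0) + a.0\{a}) | (0 | 0) ⊢ ··a··> t6
  t5 = 0\{a} | 0 ⊢ ·
  t6 = 0\{a} | (0 | 0) ⊢ ·
Bisimilarity quotient blocks:
  B0 = {s0}
  B1 = {s1}
  B2 = {s3}
  B3 = {s4, s5, s7, t3, t4}
  B4 = {s6, s8, t5, t6}
  B5 = {s2}
  B6 = {t0}
  B7 = {t1}
  B8 = {t2}
s0 ∈ B0, t0 ∈ B6 → different blocks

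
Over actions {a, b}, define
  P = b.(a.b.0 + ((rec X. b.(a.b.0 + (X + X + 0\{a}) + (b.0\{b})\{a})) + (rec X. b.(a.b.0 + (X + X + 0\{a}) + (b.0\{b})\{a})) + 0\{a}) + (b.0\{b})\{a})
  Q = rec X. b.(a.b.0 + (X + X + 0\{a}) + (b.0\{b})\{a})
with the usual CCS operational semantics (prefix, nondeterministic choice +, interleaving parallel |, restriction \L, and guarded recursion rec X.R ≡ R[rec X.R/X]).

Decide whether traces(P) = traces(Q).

trace-equivalent

Reachable graph of P (5 states):
  s0 = b.(a.b.0 + ((rec X. b.(a.b.0 + (X + X + 0\{a}) + (b.0\{b})\{a})) + (rec X. b.(a.b.0 + (X + X + 0\{a}) + (b.0\{b})\{a})) + 0\{a}) + (b.0\{b})\{a}) ⊢ =b=> s1
  s1 = a.b.0 + ((rec X. b.(a.b.0 + (X + X + 0\{a}) + (b.0\{b})\{a})) + (rec X. b.(a.b.0 + (X + X + 0\{a}) + (b.0\{b})\{a})) + 0\{a}) + (b.0\{b})\{a} ⊢ =a=> s2, =b=> s1, =b=> s3
  s2 = b.0 ⊢ =b=> s4
  s3 = 0\{b}\{a} ⊢ ∅
  s4 = 0 ⊢ ∅
Reachable graph of Q (5 states):
  t0 = rec X. b.(a.b.0 + (X + X + 0\{a}) + (b.0\{b})\{a}) ⊢ =b=> t1
  t1 = a.b.0 + ((rec X. b.(a.b.0 + (X + X + 0\{a}) + (b.0\{b})\{a})) + (rec X. b.(a.b.0 + (X + X + 0\{a}) + (b.0\{b})\{a})) + 0\{a}) + (b.0\{b})\{a} ⊢ =a=> t2, =b=> t1, =b=> t3
  t2 = b.0 ⊢ =b=> t4
  t3 = 0\{b}\{a} ⊢ ∅
  t4 = 0 ⊢ ∅
Partition-refinement fixed point:
  B0 = {s0, t0}
  B1 = {s1, t1}
  B2 = {s2, t2}
  B3 = {s3, s4, t3, t4}
s0 ∈ B0, t0 ∈ B0 → same block
Bisimilar ⇒ trace-equivalent.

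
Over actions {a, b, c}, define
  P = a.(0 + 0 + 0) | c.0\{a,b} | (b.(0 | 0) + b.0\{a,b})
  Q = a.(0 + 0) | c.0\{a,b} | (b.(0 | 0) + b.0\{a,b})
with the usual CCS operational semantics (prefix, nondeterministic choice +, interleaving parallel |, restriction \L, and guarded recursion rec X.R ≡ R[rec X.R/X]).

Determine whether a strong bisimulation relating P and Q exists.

Reachable graph of P (12 states):
  s0 = a.(0 + 0 + 0) | c.0\{a,b} | (b.(0 | 0) + b.0\{a,b}) has moves =a=> s1, =b=> s2, =b=> s3, =c=> s4
  s1 = (0 + 0 + 0) | c.0\{a,b} | (b.(0 | 0) + b.0\{a,b}) has moves =b=> s5, =b=> s6, =c=> s7
  s2 = a.(0 + 0 + 0) | c.0\{a,b} | (0 | 0) has moves =a=> s5, =c=> s8
  s3 = a.(0 + 0 + 0) | c.0\{a,b} | 0\{a,b} has moves =a=> s6, =c=> s9
  s4 = a.(0 + 0 + 0) | 0\{a,b} | (b.(0 | 0) + b.0\{a,b}) has moves =a=> s7, =b=> s8, =b=> s9
  s5 = (0 + 0 + 0) | c.0\{a,b} | (0 | 0) has moves =c=> s10
  s6 = (0 + 0 + 0) | c.0\{a,b} | 0\{a,b} has moves =c=> s11
  s7 = (0 + 0 + 0) | 0\{a,b} | (b.(0 | 0) + b.0\{a,b}) has moves =b=> s10, =b=> s11
  s8 = a.(0 + 0 + 0) | 0\{a,b} | (0 | 0) has moves =a=> s10
  s9 = a.(0 + 0 + 0) | 0\{a,b} | 0\{a,b} has moves =a=> s11
  s10 = (0 + 0 + 0) | 0\{a,b} | (0 | 0) has moves ·
  s11 = (0 + 0 + 0) | 0\{a,b} | 0\{a,b} has moves ·
Reachable graph of Q (12 states):
  t0 = a.(0 + 0) | c.0\{a,b} | (b.(0 | 0) + b.0\{a,b}) has moves =a=> t1, =b=> t2, =b=> t3, =c=> t4
  t1 = (0 + 0) | c.0\{a,b} | (b.(0 | 0) + b.0\{a,b}) has moves =b=> t5, =b=> t6, =c=> t7
  t2 = a.(0 + 0) | c.0\{a,b} | (0 | 0) has moves =a=> t5, =c=> t8
  t3 = a.(0 + 0) | c.0\{a,b} | 0\{a,b} has moves =a=> t6, =c=> t9
  t4 = a.(0 + 0) | 0\{a,b} | (b.(0 | 0) + b.0\{a,b}) has moves =a=> t7, =b=> t8, =b=> t9
  t5 = (0 + 0) | c.0\{a,b} | (0 | 0) has moves =c=> t10
  t6 = (0 + 0) | c.0\{a,b} | 0\{a,b} has moves =c=> t11
  t7 = (0 + 0) | 0\{a,b} | (b.(0 | 0) + b.0\{a,b}) has moves =b=> t10, =b=> t11
  t8 = a.(0 + 0) | 0\{a,b} | (0 | 0) has moves =a=> t10
  t9 = a.(0 + 0) | 0\{a,b} | 0\{a,b} has moves =a=> t11
  t10 = (0 + 0) | 0\{a,b} | (0 | 0) has moves ·
  t11 = (0 + 0) | 0\{a,b} | 0\{a,b} has moves ·
Partition-refinement fixed point:
  B0 = {s0, t0}
  B1 = {s4, t4}
  B2 = {s7, t7}
  B3 = {s10, s11, t10, t11}
  B4 = {s8, s9, t8, t9}
  B5 = {s2, s3, t2, t3}
  B6 = {s5, s6, t5, t6}
  B7 = {s1, t1}
s0 ∈ B0, t0 ∈ B0 → same block

YES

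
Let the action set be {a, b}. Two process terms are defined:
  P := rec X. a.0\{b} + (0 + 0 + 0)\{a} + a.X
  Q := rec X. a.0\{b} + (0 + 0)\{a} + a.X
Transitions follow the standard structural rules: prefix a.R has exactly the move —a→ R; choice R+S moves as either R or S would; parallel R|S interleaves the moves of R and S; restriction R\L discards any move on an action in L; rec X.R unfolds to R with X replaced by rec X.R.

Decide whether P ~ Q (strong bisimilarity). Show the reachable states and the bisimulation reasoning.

YES

LTS(P): 2 reachable states
  u0 = rec X. a.0\{b} + (0 + 0 + 0)\{a} + a.X ⊢ =a=> u0, =a=> u1
  u1 = 0\{b} ⊢ ·
LTS(Q): 2 reachable states
  v0 = rec X. a.0\{b} + (0 + 0)\{a} + a.X ⊢ =a=> v0, =a=> v1
  v1 = 0\{b} ⊢ ·
Coarsest stable partition (strong bisimilarity classes):
  B0 = {u0, v0}
  B1 = {u1, v1}
u0 ∈ B0, v0 ∈ B0 → same block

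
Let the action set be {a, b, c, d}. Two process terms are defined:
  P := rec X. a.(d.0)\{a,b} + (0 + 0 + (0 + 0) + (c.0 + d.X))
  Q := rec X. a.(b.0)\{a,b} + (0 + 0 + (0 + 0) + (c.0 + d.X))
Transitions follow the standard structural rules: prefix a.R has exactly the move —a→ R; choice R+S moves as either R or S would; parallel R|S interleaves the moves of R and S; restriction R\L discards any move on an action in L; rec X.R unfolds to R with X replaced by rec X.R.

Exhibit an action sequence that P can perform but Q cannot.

ad

LTS(P): 4 reachable states
  p0 = rec X. a.(d.0)\{a,b} + (0 + 0 + (0 + 0) + (c.0 + d.X)) :: =a=> p1, =c=> p2, =d=> p0
  p1 = (d.0)\{a,b} :: =d=> p3
  p2 = 0 :: (no moves)
  p3 = 0\{a,b} :: (no moves)
LTS(Q): 3 reachable states
  q0 = rec X. a.(b.0)\{a,b} + (0 + 0 + (0 + 0) + (c.0 + d.X)) :: =a=> q1, =c=> q2, =d=> q0
  q1 = (b.0)\{a,b} :: (no moves)
  q2 = 0 :: (no moves)
Run σ = ⟨ad⟩ on P: start {p0}
  [1] a ⇒ {p1}
  [2] d ⇒ {p3}
  P completes σ.
Run σ = ⟨ad⟩ on Q: start {q0}
  [1] a ⇒ {q1}
  [2] d ⇒ no successor for Q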